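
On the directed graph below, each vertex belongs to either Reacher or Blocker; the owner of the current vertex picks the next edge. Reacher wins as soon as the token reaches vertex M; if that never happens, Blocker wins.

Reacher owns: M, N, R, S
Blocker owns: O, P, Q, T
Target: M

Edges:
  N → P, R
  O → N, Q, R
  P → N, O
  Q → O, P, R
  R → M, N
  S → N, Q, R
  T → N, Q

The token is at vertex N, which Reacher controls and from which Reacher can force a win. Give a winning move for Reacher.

R

A0 = {M}
A1: add {R} — R (Reacher) has R→M.
A2: add {N, S} — N (Reacher) has N→R; S (Reacher) has S→R.
A3 = A2; e.g. O (Blocker) can still go to Q. Fixed point.
From N, successor R is in the attractor (rank 1); the other successor P is not.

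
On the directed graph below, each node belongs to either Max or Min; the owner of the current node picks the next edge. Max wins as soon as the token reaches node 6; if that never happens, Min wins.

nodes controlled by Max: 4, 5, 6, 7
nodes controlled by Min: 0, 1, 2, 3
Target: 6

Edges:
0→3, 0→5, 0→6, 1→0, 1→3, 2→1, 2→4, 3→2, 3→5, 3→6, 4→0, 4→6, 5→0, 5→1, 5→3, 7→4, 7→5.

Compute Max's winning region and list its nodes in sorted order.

A0 = {6}
A1: add {4} — 4 (Max) has 4→6.
A2: add {7} — 7 (Max) has 7→4.
A3 = A2; e.g. 0 (Min) can still go to 3. Fixed point.
Max's winning region = {4, 6, 7}.

4, 6, 7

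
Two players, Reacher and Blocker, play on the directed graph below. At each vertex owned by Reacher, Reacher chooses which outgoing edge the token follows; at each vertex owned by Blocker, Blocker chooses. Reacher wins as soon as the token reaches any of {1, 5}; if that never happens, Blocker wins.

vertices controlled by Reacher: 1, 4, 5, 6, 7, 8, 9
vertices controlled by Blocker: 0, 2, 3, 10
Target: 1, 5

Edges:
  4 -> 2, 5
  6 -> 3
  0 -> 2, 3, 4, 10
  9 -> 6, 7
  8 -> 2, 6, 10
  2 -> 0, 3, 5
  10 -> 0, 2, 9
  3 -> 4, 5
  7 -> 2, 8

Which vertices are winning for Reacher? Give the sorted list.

1, 3, 4, 5, 6, 7, 8, 9

A0 = {1, 5}
A1: add {4} — 4 (Reacher) has 4→5.
A2: add {3} — 3 (Blocker): all of {4, 5} already in.
A3: add {6} — 6 (Reacher) has 6→3.
A4: add {8, 9} — 8 (Reacher) has 8→6; 9 (Reacher) has 9→6.
A5: add {7} — 7 (Reacher) has 7→8.
A6 = A5; e.g. 0 (Blocker) can still go to 2. Fixed point.
Reacher's winning region = {1, 3, 4, 5, 6, 7, 8, 9}.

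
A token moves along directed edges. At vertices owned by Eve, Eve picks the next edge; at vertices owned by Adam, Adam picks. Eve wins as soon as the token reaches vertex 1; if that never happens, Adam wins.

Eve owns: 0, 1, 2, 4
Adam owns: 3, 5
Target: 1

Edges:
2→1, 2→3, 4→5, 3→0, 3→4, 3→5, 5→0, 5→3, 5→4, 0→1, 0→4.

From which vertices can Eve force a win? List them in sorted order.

0, 1, 2

A0 = {1}
A1: add {0, 2} — 0 (Eve) has 0→1; 2 (Eve) has 2→1.
A2 = A1; e.g. 3 (Adam) can still go to 4. Fixed point.
Eve's winning region = {0, 1, 2}.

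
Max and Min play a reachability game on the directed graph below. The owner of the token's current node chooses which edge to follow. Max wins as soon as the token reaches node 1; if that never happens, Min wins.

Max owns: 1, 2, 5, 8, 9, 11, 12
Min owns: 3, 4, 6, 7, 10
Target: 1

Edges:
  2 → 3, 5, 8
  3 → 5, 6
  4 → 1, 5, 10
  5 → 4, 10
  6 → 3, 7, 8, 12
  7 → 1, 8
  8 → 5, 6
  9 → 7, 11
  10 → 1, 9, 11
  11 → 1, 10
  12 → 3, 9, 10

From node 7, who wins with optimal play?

A0 = {1}
A1: add {11} — 11 (Max) has 11→1.
A2: add {9} — 9 (Max) has 9→11.
A3: add {10, 12} — 10 (Min): all of {1, 9, 11} already in; 12 (Max) has 12→9.
A4: add {5} — 5 (Max) has 5→10.
A5: add {2, 4, 8} — 2 (Max) has 2→5; 4 (Min): all of {1, 5, 10} already in; 8 (Max) has 8→5.
A6: add {7} — 7 (Min): all of {1, 8} already in.
A7 = A6; e.g. 3 (Min) can still go to 6. Fixed point.
7 ∈ A6, so Max can force the target.

Max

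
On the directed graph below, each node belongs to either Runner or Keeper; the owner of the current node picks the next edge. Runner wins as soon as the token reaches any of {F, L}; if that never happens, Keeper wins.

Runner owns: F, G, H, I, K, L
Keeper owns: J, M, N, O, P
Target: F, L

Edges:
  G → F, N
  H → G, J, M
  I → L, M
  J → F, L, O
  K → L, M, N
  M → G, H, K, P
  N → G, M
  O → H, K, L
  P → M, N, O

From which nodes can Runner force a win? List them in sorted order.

A0 = {F, L}
A1: add {G, I, K} — G (Runner) has G→F; I (Runner) has I→L; K (Runner) has K→L.
A2: add {H} — H (Runner) has H→G.
A3: add {O} — O (Keeper): all of {H, K, L} already in.
A4: add {J} — J (Keeper): all of {F, L, O} already in.
A5 = A4; e.g. M (Keeper) can still go to P. Fixed point.
Runner's winning region = {F, G, H, I, J, K, L, O}.

F, G, H, I, J, K, L, O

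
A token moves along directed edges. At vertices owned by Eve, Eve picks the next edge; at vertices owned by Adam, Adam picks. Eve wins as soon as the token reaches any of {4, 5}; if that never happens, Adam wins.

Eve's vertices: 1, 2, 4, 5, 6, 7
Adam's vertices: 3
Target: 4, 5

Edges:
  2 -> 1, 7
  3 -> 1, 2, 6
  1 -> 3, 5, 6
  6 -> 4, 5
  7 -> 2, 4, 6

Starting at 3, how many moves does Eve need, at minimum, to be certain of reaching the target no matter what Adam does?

A0 = {4, 5}
A1: add {1, 6, 7} — 1 (Eve) has 1→5; 6 (Eve) has 6→4; 7 (Eve) has 7→4.
A2: add {2} — 2 (Eve) has 2→1.
A3: add {3} — 3 (Adam): all of {1, 2, 6} already in.
A3 = all vertices. Fixed point.
3 enters the attractor at level 3, so Eve can force the target in 3 moves from there.

3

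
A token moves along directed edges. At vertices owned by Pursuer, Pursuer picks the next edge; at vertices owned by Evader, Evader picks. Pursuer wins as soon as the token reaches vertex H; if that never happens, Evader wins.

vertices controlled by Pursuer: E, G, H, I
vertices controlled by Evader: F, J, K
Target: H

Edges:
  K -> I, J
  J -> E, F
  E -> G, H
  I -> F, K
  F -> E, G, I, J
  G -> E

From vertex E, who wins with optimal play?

A0 = {H}
A1: add {E} — E (Pursuer) has E→H.
E ∈ A1, so Pursuer can force the target.

Pursuer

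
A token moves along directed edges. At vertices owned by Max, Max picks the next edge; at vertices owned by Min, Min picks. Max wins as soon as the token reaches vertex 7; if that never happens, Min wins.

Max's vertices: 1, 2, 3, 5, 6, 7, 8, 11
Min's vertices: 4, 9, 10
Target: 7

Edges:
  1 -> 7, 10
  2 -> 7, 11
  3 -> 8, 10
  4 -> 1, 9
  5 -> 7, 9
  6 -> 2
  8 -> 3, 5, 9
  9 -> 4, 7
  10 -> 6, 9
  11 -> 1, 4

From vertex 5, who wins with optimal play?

Max

A0 = {7}
A1: add {1, 2, 5} — 1 (Max) has 1→7; 2 (Max) has 2→7; 5 (Max) has 5→7.
5 ∈ A1, so Max can force the target.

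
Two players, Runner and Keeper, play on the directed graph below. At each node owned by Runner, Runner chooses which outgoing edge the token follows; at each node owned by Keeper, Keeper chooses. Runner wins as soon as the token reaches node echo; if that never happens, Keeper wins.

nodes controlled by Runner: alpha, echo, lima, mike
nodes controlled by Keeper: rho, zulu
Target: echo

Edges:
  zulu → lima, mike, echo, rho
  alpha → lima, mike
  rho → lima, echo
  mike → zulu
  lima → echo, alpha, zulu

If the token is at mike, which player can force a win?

Keeper

A0 = {echo}
A1: add {lima} — lima (Runner) has lima→echo.
A2: add {alpha, rho} — alpha (Runner) has alpha→lima; rho (Keeper): all of {lima, echo} already in.
A3 = A2; e.g. mike (Runner) has no edge into A2. Fixed point.
mike never enters the attractor, so Keeper can avoid the target forever.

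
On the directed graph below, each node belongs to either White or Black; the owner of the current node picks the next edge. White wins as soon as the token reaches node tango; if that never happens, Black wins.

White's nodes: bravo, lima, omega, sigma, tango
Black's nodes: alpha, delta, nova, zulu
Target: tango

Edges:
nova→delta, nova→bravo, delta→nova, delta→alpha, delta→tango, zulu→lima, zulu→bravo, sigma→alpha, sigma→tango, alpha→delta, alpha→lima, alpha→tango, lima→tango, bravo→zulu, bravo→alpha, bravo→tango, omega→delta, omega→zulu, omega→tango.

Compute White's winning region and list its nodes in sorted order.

bravo, lima, omega, sigma, tango, zulu

A0 = {tango}
A1: add {bravo, lima, omega, sigma} — sigma (White) has sigma→tango; lima (White) has lima→tango; bravo (White) has bravo→tango; omega (White) has omega→tango.
A2: add {zulu} — zulu (Black): all of {lima, bravo} already in.
A3 = A2; e.g. nova (Black) can still go to delta. Fixed point.
White's winning region = {bravo, lima, omega, sigma, tango, zulu}.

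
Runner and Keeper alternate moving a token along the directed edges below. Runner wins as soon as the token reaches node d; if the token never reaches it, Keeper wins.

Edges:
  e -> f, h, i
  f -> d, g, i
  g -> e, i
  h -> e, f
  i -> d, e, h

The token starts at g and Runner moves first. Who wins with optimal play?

Keeper

Track states (vertex, player-to-move).
A0 = {(d,Runner), (d,Keeper)}
A1: add {(f,Runner), (i,Runner)}.
A2 = A1; e.g. (e,Runner) stays out. (g,Runner) never enters ⇒ Keeper avoids the target.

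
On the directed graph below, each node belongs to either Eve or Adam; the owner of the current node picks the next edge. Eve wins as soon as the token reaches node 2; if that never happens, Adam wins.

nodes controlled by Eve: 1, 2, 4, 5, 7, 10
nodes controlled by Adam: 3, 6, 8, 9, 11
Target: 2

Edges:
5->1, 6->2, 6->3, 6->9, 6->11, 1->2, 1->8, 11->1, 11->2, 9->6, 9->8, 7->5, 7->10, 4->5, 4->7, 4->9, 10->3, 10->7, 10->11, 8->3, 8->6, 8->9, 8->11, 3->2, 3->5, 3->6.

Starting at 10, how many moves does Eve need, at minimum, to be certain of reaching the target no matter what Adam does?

3

A0 = {2}
A1: add {1} — 1 (Eve) has 1→2.
A2: add {5, 11} — 5 (Eve) has 5→1; 11 (Adam): all of {1, 2} already in.
A3: add {4, 7, 10} — 4 (Eve) has 4→5; 7 (Eve) has 7→5; 10 (Eve) has 10→11.
A4 = A3; e.g. 3 (Adam) can still go to 6. Fixed point.
10 enters the attractor at level 3, so Eve can force the target in 3 moves from there.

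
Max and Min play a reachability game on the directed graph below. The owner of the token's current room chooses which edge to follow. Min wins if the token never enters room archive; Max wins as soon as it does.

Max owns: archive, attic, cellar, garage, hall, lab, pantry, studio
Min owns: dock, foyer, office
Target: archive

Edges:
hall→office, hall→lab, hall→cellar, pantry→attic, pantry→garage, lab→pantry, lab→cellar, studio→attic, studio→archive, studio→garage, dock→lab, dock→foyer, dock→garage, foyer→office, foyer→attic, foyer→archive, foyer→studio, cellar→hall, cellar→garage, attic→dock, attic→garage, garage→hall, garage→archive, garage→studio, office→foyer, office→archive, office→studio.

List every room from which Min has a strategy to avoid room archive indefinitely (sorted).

A0 = {archive}
A1: add {garage, studio} — studio (Max) has studio→archive; garage (Max) has garage→archive.
A2: add {attic, cellar, pantry} — attic (Max) has attic→garage; pantry (Max) has pantry→garage; cellar (Max) has cellar→garage.
A3: add {hall, lab} — lab (Max) has lab→pantry; hall (Max) has hall→cellar.
A4 = A3; e.g. office (Min) can still go to foyer. Fixed point.
Max's attractor = {archive, attic, cellar, garage, hall, lab, pantry, studio}; Min avoids the target exactly from the complement.

dock, foyer, office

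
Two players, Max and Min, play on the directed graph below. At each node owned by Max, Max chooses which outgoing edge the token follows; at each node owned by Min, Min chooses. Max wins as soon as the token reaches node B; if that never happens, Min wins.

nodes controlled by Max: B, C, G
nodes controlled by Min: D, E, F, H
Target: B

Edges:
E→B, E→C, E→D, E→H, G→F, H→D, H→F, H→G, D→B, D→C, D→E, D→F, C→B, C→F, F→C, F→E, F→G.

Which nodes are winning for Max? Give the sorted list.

A0 = {B}
A1: add {C} — C (Max) has C→B.
A2 = A1; e.g. D (Min) can still go to E. Fixed point.
Max's winning region = {B, C}.

B, C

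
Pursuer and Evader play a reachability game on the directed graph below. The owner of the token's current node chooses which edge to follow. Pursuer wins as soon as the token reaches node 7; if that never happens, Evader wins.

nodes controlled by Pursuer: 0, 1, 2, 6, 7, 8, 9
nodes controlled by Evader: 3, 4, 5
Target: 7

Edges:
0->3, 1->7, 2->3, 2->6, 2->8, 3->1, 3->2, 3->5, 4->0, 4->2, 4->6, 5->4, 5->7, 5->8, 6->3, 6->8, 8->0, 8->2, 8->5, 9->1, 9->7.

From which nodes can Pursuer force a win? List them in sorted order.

A0 = {7}
A1: add {1, 9} — 1 (Pursuer) has 1→7; 9 (Pursuer) has 9→7.
A2 = A1; e.g. 0 (Pursuer) has no edge into A1. Fixed point.
Pursuer's winning region = {1, 7, 9}.

1, 7, 9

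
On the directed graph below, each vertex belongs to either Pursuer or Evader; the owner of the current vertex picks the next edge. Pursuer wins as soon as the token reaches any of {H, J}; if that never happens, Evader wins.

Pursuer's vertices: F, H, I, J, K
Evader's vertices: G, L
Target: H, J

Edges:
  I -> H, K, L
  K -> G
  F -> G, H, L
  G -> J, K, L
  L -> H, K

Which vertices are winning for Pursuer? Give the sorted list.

A0 = {H, J}
A1: add {F, I} — F (Pursuer) has F→H; I (Pursuer) has I→H.
A2 = A1; e.g. G (Evader) can still go to K. Fixed point.
Pursuer's winning region = {F, H, I, J}.

F, H, I, J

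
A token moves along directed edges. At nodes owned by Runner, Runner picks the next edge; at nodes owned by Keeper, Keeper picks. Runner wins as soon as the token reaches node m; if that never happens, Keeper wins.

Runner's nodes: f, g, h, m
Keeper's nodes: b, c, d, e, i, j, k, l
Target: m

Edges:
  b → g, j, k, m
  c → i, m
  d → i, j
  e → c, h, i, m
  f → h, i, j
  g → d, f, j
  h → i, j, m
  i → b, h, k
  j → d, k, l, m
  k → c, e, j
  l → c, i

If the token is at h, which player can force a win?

Runner

A0 = {m}
A1: add {h} — h (Runner) has h→m.
h ∈ A1, so Runner can force the target.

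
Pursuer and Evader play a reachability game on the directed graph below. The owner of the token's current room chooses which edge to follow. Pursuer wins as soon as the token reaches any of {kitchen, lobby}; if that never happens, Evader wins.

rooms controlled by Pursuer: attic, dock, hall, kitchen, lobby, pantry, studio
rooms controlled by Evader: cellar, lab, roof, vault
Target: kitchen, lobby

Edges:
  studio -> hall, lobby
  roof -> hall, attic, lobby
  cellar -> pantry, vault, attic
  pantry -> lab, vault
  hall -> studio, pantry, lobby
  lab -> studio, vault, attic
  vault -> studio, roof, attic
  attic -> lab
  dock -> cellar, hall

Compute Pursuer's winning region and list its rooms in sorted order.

dock, hall, kitchen, lobby, studio

A0 = {kitchen, lobby}
A1: add {hall, studio} — studio (Pursuer) has studio→lobby; hall (Pursuer) has hall→lobby.
A2: add {dock} — dock (Pursuer) has dock→hall.
A3 = A2; e.g. roof (Evader) can still go to attic. Fixed point.
Pursuer's winning region = {dock, hall, kitchen, lobby, studio}.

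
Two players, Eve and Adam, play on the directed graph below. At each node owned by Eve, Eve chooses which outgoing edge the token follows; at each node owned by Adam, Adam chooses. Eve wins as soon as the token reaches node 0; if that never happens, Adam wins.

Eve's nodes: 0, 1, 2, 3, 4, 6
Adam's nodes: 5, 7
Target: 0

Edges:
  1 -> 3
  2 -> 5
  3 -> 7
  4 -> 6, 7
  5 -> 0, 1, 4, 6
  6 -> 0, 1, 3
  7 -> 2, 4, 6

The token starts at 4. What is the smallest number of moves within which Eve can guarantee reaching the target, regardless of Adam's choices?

A0 = {0}
A1: add {6} — 6 (Eve) has 6→0.
A2: add {4} — 4 (Eve) has 4→6.
A3 = A2; e.g. 1 (Eve) has no edge into A2. Fixed point.
4 enters the attractor at level 2, so Eve can force the target in 2 moves from there.

2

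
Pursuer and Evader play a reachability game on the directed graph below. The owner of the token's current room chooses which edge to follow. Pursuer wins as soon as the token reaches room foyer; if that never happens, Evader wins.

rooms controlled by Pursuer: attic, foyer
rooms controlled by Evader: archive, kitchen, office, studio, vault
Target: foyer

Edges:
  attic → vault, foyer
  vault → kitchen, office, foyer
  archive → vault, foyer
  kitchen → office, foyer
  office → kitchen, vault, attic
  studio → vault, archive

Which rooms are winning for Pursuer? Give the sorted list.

A0 = {foyer}
A1: add {attic} — attic (Pursuer) has attic→foyer.
A2 = A1; e.g. kitchen (Evader) can still go to office. Fixed point.
Pursuer's winning region = {attic, foyer}.

attic, foyer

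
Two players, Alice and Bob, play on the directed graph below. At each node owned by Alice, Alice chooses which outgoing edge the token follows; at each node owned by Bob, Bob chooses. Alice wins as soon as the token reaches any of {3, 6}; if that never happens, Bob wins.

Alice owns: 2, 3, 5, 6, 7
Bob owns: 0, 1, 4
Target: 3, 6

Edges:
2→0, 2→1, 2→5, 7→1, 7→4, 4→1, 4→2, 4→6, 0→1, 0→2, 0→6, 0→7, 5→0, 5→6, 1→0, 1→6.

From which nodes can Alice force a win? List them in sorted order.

2, 3, 5, 6

A0 = {3, 6}
A1: add {5} — 5 (Alice) has 5→6.
A2: add {2} — 2 (Alice) has 2→5.
A3 = A2; e.g. 0 (Bob) can still go to 1. Fixed point.
Alice's winning region = {2, 3, 5, 6}.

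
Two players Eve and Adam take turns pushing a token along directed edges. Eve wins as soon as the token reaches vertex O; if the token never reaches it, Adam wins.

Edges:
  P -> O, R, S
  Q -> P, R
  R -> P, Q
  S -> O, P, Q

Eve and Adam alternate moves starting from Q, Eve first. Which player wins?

Track states (vertex, player-to-move).
A0 = {(O,Eve), (O,Adam)}
A1: add {(P,Eve), (S,Eve)}.
A2 = A1; e.g. (P,Adam) stays out. (Q,Eve) never enters ⇒ Adam avoids the target.

Adam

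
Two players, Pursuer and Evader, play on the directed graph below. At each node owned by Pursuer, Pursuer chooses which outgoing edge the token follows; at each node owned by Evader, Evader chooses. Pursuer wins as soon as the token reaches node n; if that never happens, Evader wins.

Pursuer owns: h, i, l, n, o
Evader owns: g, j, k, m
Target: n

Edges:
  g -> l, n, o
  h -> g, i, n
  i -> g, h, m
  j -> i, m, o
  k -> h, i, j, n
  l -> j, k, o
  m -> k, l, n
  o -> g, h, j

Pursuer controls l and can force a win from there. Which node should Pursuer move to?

A0 = {n}
A1: add {h} — h (Pursuer) has h→n.
A2: add {i, o} — i (Pursuer) has i→h; o (Pursuer) has o→h.
A3: add {l} — l (Pursuer) has l→o.
A4: add {g} — g (Evader): all of {l, n, o} already in.
A5 = A4; e.g. j (Evader) can still go to m. Fixed point.
From l, successor o is in the attractor (rank 2); the other successors j, k are not.

o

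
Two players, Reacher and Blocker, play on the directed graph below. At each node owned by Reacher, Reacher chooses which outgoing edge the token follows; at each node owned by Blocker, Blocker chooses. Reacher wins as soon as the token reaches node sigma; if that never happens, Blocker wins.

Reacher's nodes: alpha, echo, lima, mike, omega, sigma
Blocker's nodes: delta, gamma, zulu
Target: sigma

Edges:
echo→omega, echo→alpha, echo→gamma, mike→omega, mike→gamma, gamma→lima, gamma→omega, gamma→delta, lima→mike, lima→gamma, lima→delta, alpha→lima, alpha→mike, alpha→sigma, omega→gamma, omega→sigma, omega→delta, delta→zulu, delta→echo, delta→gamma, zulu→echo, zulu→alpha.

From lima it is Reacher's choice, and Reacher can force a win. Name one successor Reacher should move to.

A0 = {sigma}
A1: add {alpha, omega} — omega (Reacher) has omega→sigma; alpha (Reacher) has alpha→sigma.
A2: add {echo, mike} — mike (Reacher) has mike→omega; echo (Reacher) has echo→omega.
A3: add {lima, zulu} — lima (Reacher) has lima→mike; zulu (Blocker): all of {echo, alpha} already in.
A4 = A3; e.g. gamma (Blocker) can still go to delta. Fixed point.
From lima, successor mike is in the attractor (rank 2); the other successors delta, gamma are not.

mike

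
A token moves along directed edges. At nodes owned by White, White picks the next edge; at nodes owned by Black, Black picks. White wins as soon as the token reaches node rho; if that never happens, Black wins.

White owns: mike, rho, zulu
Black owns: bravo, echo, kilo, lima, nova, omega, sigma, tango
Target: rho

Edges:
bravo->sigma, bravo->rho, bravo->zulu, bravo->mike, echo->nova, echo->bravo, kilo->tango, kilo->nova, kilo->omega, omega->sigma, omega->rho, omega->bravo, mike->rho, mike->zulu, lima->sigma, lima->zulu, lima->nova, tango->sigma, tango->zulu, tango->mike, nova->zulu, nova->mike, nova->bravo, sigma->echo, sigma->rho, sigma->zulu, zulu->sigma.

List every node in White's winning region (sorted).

mike, rho

A0 = {rho}
A1: add {mike} — mike (White) has mike→rho.
A2 = A1; e.g. sigma (Black) can still go to echo. Fixed point.
White's winning region = {mike, rho}.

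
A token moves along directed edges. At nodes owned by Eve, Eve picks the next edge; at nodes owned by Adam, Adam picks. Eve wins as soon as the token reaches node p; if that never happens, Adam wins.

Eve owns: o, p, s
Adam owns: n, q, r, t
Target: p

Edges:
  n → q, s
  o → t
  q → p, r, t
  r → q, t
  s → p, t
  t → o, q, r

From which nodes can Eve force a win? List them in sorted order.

p, s

A0 = {p}
A1: add {s} — s (Eve) has s→p.
A2 = A1; e.g. n (Adam) can still go to q. Fixed point.
Eve's winning region = {p, s}.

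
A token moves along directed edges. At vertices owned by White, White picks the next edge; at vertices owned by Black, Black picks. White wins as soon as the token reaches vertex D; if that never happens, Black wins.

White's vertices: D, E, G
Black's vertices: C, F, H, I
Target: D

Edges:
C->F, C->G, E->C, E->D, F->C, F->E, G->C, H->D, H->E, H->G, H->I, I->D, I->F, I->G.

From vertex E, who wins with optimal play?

A0 = {D}
A1: add {E} — E (White) has E→D.
A2 = A1; e.g. C (Black) can still go to F. Fixed point.
E ∈ A1, so White can force the target.

White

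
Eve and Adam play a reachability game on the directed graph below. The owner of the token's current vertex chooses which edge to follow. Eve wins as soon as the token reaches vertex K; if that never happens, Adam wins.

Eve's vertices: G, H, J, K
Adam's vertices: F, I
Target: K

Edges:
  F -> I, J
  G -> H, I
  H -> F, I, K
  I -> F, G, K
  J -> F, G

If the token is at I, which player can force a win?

Adam

A0 = {K}
A1: add {H} — H (Eve) has H→K.
A2: add {G} — G (Eve) has G→H.
A3: add {J} — J (Eve) has J→G.
A4 = A3; e.g. F (Adam) can still go to I. Fixed point.
I never enters the attractor, so Adam can avoid the target forever.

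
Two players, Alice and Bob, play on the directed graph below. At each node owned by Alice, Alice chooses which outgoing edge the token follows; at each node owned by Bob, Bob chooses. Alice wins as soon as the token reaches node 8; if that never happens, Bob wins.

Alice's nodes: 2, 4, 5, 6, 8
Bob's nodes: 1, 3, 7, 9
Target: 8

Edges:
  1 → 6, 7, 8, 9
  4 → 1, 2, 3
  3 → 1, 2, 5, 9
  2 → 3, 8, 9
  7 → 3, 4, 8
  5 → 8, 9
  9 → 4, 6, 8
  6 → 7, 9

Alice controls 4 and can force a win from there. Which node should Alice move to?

2

A0 = {8}
A1: add {2, 5} — 2 (Alice) has 2→8; 5 (Alice) has 5→8.
A2: add {4} — 4 (Alice) has 4→2.
A3 = A2; e.g. 1 (Bob) can still go to 6. Fixed point.
From 4, successor 2 is in the attractor (rank 1); the other successors 1, 3 are not.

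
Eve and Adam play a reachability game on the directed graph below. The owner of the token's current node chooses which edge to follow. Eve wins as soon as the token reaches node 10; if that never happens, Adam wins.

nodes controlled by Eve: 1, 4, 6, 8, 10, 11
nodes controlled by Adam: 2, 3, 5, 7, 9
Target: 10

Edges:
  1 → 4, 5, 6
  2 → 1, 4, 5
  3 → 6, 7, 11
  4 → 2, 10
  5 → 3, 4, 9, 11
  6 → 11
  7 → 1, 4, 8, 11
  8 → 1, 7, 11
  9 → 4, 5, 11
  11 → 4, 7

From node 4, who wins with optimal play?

A0 = {10}
A1: add {4} — 4 (Eve) has 4→10.
4 ∈ A1, so Eve can force the target.

Eve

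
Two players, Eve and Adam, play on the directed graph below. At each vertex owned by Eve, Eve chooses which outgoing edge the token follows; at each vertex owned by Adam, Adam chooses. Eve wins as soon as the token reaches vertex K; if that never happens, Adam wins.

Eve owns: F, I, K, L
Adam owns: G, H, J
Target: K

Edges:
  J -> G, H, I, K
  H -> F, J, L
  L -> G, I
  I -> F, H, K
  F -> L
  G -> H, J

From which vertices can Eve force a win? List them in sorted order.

A0 = {K}
A1: add {I} — I (Eve) has I→K.
A2: add {L} — L (Eve) has L→I.
A3: add {F} — F (Eve) has F→L.
A4 = A3; e.g. G (Adam) can still go to H. Fixed point.
Eve's winning region = {F, I, K, L}.

F, I, K, L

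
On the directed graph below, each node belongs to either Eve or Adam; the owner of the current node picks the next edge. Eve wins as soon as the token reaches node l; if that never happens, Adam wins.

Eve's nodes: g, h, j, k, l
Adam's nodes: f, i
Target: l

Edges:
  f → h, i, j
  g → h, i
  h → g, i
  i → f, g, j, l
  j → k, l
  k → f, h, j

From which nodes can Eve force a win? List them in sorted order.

j, k, l

A0 = {l}
A1: add {j} — j (Eve) has j→l.
A2: add {k} — k (Eve) has k→j.
A3 = A2; e.g. f (Adam) can still go to h. Fixed point.
Eve's winning region = {j, k, l}.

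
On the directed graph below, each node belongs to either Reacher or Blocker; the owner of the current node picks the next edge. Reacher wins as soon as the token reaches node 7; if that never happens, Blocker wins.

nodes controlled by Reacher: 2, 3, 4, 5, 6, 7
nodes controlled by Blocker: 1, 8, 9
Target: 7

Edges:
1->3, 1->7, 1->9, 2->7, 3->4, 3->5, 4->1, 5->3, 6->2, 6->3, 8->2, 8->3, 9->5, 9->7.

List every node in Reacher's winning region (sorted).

2, 6, 7

A0 = {7}
A1: add {2} — 2 (Reacher) has 2→7.
A2: add {6} — 6 (Reacher) has 6→2.
A3 = A2; e.g. 1 (Blocker) can still go to 3. Fixed point.
Reacher's winning region = {2, 6, 7}.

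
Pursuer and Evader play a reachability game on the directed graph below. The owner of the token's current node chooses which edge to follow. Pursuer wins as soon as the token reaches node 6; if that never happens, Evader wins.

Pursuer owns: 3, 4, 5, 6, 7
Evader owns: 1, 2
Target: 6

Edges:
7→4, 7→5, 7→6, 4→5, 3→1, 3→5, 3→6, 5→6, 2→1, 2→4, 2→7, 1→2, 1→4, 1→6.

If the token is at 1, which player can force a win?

A0 = {6}
A1: add {3, 5, 7} — 3 (Pursuer) has 3→6; 5 (Pursuer) has 5→6; 7 (Pursuer) has 7→6.
A2: add {4} — 4 (Pursuer) has 4→5.
A3 = A2; e.g. 1 (Evader) can still go to 2. Fixed point.
1 never enters the attractor, so Evader can avoid the target forever.

Evader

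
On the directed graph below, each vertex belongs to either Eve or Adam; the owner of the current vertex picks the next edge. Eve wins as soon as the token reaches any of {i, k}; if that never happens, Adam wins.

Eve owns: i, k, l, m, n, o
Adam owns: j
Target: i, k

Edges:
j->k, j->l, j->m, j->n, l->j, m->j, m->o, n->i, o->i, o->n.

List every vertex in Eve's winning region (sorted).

A0 = {i, k}
A1: add {n, o} — n (Eve) has n→i; o (Eve) has o→i.
A2: add {m} — m (Eve) has m→o.
A3 = A2; e.g. j (Adam) can still go to l. Fixed point.
Eve's winning region = {i, k, m, n, o}.

i, k, m, n, o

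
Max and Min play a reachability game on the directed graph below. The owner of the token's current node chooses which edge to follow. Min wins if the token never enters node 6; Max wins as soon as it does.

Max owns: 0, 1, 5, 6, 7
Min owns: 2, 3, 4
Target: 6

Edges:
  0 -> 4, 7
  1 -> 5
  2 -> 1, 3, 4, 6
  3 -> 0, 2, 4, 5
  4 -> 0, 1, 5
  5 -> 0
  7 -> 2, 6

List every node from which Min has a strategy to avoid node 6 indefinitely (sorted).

A0 = {6}
A1: add {7} — 7 (Max) has 7→6.
A2: add {0} — 0 (Max) has 0→7.
A3: add {5} — 5 (Max) has 5→0.
A4: add {1} — 1 (Max) has 1→5.
A5: add {4} — 4 (Min): all of {0, 1, 5} already in.
A6 = A5; e.g. 2 (Min) can still go to 3. Fixed point.
Max's attractor = {0, 1, 4, 5, 6, 7}; Min avoids the target exactly from the complement.

2, 3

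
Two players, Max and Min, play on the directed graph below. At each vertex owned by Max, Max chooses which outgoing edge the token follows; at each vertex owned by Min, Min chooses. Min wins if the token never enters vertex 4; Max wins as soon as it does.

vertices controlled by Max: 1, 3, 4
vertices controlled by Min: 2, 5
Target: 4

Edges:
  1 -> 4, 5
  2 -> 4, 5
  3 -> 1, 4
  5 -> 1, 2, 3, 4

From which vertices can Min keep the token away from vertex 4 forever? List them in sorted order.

A0 = {4}
A1: add {1, 3} — 1 (Max) has 1→4; 3 (Max) has 3→4.
A2 = A1; e.g. 2 (Min) can still go to 5. Fixed point.
Max's attractor = {1, 3, 4}; Min avoids the target exactly from the complement.

2, 5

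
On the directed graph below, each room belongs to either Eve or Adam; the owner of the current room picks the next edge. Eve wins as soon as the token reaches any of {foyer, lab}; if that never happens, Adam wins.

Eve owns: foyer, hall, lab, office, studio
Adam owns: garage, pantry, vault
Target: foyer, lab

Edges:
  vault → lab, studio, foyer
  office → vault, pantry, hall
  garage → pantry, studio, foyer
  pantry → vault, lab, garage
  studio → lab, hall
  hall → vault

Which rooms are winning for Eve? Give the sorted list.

A0 = {foyer, lab}
A1: add {studio} — studio (Eve) has studio→lab.
A2: add {vault} — vault (Adam): all of {lab, studio, foyer} already in.
A3: add {hall, office} — office (Eve) has office→vault; hall (Eve) has hall→vault.
A4 = A3; e.g. garage (Adam) can still go to pantry. Fixed point.
Eve's winning region = {foyer, hall, lab, office, studio, vault}.

foyer, hall, lab, office, studio, vault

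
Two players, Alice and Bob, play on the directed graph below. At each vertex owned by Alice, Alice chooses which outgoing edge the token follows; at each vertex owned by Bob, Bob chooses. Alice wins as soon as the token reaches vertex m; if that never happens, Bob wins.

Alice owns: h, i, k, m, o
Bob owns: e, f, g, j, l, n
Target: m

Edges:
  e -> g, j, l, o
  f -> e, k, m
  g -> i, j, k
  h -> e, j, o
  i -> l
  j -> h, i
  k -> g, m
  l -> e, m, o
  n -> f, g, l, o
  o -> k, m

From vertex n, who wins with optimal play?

Bob

A0 = {m}
A1: add {k, o} — k (Alice) has k→m; o (Alice) has o→m.
A2: add {h} — h (Alice) has h→o.
A3 = A2; e.g. e (Bob) can still go to g. Fixed point.
n never enters the attractor, so Bob can avoid the target forever.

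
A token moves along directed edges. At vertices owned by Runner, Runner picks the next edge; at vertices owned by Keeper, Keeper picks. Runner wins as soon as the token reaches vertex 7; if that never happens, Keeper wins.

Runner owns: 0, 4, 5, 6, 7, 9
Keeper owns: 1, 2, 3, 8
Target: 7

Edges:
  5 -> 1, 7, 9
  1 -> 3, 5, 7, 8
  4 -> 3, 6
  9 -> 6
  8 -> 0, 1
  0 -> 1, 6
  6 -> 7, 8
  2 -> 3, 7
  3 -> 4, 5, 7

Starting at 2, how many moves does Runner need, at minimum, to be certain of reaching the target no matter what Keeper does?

4

A0 = {7}
A1: add {5, 6} — 5 (Runner) has 5→7; 6 (Runner) has 6→7.
A2: add {0, 4, 9} — 0 (Runner) has 0→6; 4 (Runner) has 4→6; 9 (Runner) has 9→6.
A3: add {3} — 3 (Keeper): all of {4, 5, 7} already in.
A4: add {2} — 2 (Keeper): all of {3, 7} already in.
A5 = A4; e.g. 1 (Keeper) can still go to 8. Fixed point.
2 enters the attractor at level 4, so Runner can force the target in 4 moves from there.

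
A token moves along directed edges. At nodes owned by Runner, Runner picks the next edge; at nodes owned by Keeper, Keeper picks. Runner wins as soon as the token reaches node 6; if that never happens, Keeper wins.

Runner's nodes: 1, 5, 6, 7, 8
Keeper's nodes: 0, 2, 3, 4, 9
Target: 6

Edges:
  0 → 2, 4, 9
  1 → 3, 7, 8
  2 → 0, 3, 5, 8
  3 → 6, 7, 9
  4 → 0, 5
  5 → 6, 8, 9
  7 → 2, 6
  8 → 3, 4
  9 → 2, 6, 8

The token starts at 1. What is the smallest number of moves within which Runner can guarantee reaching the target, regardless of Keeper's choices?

A0 = {6}
A1: add {5, 7} — 5 (Runner) has 5→6; 7 (Runner) has 7→6.
A2: add {1} — 1 (Runner) has 1→7.
A3 = A2; e.g. 0 (Keeper) can still go to 2. Fixed point.
1 enters the attractor at level 2, so Runner can force the target in 2 moves from there.

2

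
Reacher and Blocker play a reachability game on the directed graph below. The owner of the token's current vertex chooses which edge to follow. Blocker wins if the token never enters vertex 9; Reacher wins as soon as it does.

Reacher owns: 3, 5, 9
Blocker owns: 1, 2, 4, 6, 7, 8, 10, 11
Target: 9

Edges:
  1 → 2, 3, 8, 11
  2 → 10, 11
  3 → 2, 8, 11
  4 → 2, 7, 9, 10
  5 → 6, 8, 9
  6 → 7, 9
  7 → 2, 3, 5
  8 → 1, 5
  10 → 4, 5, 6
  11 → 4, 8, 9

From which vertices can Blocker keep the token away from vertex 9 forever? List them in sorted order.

A0 = {9}
A1: add {5} — 5 (Reacher) has 5→9.
A2 = A1; e.g. 1 (Blocker) can still go to 2. Fixed point.
Reacher's attractor = {5, 9}; Blocker avoids the target exactly from the complement.

1, 2, 3, 4, 6, 7, 8, 10, 11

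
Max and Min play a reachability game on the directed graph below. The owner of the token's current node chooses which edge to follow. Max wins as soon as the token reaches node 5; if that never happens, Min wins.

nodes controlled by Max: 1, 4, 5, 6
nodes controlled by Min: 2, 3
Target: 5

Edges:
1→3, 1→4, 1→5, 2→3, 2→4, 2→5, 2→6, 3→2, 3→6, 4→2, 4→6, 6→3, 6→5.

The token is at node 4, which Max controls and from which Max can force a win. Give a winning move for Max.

A0 = {5}
A1: add {1, 6} — 1 (Max) has 1→5; 6 (Max) has 6→5.
A2: add {4} — 4 (Max) has 4→6.
A3 = A2; e.g. 2 (Min) can still go to 3. Fixed point.
From 4, successor 6 is in the attractor (rank 1); the other successor 2 is not.

6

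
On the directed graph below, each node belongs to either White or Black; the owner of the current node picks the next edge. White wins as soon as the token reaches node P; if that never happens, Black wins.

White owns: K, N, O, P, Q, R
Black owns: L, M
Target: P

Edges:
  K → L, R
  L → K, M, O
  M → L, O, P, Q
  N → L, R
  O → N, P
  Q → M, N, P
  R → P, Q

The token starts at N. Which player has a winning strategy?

White

A0 = {P}
A1: add {O, Q, R} — O (White) has O→P; Q (White) has Q→P; R (White) has R→P.
A2: add {K, N} — K (White) has K→R; N (White) has N→R.
A3 = A2; e.g. L (Black) can still go to M. Fixed point.
N ∈ A2, so White can force the target.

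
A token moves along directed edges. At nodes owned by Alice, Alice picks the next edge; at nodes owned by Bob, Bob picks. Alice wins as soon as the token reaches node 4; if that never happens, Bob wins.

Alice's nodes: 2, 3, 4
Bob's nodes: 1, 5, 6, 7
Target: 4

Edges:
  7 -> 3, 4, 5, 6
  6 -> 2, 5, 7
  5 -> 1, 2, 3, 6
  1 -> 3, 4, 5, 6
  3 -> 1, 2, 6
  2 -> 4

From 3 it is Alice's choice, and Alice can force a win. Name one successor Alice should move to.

2

A0 = {4}
A1: add {2} — 2 (Alice) has 2→4.
A2: add {3} — 3 (Alice) has 3→2.
A3 = A2; e.g. 1 (Bob) can still go to 5. Fixed point.
From 3, successor 2 is in the attractor (rank 1); the other successors 1, 6 are not.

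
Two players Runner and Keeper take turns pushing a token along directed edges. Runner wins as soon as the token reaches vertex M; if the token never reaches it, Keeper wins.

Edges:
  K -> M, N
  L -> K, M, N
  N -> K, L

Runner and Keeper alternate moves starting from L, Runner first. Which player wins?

Runner

Track states (vertex, player-to-move).
A0 = {(M,Runner), (M,Keeper)}
A1: add {(K,Runner), (L,Runner)}.
(L,Runner) ∈ A1 ⇒ Runner forces the target.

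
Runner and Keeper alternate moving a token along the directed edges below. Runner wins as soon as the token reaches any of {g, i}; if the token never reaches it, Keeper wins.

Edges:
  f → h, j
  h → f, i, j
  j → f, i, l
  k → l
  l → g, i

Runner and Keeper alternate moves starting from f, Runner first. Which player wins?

Track states (vertex, player-to-move).
A0 = {(g,Runner), (g,Keeper), (i,Runner), (i,Keeper)}
A1: add {(h,Runner), (j,Runner), (l,Runner), (l,Keeper)}.
A2: add {(f,Keeper), (k,Runner), (k,Keeper)}.
A3 = A2; e.g. (f,Runner) stays out. (f,Runner) never enters ⇒ Keeper avoids the target.

Keeper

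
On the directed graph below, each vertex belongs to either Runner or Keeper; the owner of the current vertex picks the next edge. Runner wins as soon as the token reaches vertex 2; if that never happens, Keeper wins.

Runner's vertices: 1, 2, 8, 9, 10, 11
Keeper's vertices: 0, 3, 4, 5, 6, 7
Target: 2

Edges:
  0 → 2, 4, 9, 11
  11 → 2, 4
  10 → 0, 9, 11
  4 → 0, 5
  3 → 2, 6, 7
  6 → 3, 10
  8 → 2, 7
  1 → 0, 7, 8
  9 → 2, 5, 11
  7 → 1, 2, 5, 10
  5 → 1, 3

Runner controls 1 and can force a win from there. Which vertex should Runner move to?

8

A0 = {2}
A1: add {8, 9, 11} — 8 (Runner) has 8→2; 9 (Runner) has 9→2; 11 (Runner) has 11→2.
A2: add {1, 10} — 1 (Runner) has 1→8; 10 (Runner) has 10→9.
A3 = A2; e.g. 0 (Keeper) can still go to 4. Fixed point.
From 1, successor 8 is in the attractor (rank 1); the other successors 0, 7 are not.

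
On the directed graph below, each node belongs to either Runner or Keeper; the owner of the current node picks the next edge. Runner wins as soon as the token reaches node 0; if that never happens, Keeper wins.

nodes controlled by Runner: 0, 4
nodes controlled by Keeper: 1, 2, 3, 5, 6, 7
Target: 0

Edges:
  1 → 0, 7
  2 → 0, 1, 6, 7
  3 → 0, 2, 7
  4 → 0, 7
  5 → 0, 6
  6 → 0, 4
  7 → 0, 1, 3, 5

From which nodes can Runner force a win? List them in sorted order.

A0 = {0}
A1: add {4} — 4 (Runner) has 4→0.
A2: add {6} — 6 (Keeper): all of {0, 4} already in.
A3: add {5} — 5 (Keeper): all of {0, 6} already in.
A4 = A3; e.g. 1 (Keeper) can still go to 7. Fixed point.
Runner's winning region = {0, 4, 5, 6}.

0, 4, 5, 6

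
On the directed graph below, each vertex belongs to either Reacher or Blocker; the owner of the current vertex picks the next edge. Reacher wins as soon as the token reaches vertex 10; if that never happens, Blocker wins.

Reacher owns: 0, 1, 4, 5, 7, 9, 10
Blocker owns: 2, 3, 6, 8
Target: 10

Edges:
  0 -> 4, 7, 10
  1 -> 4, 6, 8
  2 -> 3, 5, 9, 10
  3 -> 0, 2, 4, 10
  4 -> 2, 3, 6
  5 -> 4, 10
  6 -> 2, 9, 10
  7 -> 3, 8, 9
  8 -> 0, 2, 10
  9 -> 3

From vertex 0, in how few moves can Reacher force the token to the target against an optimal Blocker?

1

A0 = {10}
A1: add {0, 5} — 0 (Reacher) has 0→10; 5 (Reacher) has 5→10.
A2 = A1; e.g. 1 (Reacher) has no edge into A1. Fixed point.
0 enters the attractor at level 1, so Reacher can force the target in 1 move from there.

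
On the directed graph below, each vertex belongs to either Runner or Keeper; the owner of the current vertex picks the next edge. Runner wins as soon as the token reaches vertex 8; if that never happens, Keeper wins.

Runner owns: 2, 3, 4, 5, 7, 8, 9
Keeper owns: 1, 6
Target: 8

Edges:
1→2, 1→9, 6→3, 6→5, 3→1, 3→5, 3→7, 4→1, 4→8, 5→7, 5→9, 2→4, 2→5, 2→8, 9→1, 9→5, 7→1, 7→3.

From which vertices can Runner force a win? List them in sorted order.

A0 = {8}
A1: add {2, 4} — 2 (Runner) has 2→8; 4 (Runner) has 4→8.
A2 = A1; e.g. 1 (Keeper) can still go to 9. Fixed point.
Runner's winning region = {2, 4, 8}.

2, 4, 8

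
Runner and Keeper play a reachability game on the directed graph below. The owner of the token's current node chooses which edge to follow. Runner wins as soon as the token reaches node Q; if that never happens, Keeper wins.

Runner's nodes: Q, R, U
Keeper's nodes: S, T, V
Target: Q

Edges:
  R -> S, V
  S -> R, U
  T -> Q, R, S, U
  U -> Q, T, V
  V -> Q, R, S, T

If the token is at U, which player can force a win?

Runner

A0 = {Q}
A1: add {U} — U (Runner) has U→Q.
A2 = A1; e.g. R (Runner) has no edge into A1. Fixed point.
U ∈ A1, so Runner can force the target.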